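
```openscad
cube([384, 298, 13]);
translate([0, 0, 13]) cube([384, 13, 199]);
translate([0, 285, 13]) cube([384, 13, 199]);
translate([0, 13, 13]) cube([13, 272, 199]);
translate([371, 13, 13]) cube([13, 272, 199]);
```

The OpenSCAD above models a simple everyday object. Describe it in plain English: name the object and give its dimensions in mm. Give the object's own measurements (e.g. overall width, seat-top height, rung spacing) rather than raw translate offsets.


An open-topped rectangular box: outside dimensions 384×298×212 mm, with a uniform wall and base thickness of 13 mm. The base is a full 384×298 slab on the floor; four walls sit on top of the base. The front and back walls (the −y and +y sides) span the full width; the two side walls fit between them.


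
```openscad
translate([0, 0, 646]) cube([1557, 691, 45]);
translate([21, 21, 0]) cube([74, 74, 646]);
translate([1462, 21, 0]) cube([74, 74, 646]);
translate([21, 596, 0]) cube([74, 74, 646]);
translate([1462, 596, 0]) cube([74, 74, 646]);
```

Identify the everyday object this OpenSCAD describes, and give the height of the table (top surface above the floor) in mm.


A table. The table height is 691 mm.

A 1557×691×45 slab sits at z = 646 on four 74 mm square posts — a table. The top surface is at 646 + 45 = 691 mm.


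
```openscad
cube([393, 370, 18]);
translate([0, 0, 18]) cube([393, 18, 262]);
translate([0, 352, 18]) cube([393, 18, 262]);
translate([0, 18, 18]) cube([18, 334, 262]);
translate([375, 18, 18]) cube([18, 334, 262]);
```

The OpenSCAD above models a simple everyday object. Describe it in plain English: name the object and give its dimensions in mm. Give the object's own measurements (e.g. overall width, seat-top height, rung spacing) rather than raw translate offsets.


An open-topped rectangular box: outside dimensions 393×370×280 mm, with a uniform wall and base thickness of 18 mm. The base is a full 393×370 slab on the floor; four walls sit on top of the base. The front and back walls (the −y and +y sides) span the full width; the two side walls fit between them.


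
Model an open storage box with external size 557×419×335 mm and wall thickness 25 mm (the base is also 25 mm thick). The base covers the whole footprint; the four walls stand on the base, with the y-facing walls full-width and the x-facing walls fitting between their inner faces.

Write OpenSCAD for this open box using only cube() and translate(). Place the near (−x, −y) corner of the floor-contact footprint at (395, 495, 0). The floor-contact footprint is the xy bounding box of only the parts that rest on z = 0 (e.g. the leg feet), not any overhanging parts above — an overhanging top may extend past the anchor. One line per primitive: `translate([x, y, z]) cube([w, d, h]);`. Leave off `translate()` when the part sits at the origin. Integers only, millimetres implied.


translate([395, 495, 0]) cube([557, 419, 25]);
translate([395, 495, 25]) cube([557, 25, 310]);
translate([395, 889, 25]) cube([557, 25, 310]);
translate([395, 520, 25]) cube([25, 369, 310]);
translate([927, 520, 25]) cube([25, 369, 310]);


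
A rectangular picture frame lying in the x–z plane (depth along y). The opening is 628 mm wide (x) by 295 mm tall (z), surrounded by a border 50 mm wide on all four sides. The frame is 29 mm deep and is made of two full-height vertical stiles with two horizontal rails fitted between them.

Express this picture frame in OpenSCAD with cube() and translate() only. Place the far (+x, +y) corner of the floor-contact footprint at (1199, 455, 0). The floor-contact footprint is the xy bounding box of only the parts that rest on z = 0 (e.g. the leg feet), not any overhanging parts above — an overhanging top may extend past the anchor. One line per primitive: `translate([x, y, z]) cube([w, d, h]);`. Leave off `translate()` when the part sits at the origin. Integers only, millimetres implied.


translate([471, 426, 0]) cube([50, 29, 395]);
translate([1149, 426, 0]) cube([50, 29, 395]);
translate([521, 426, 0]) cube([628, 29, 50]);
translate([521, 426, 345]) cube([628, 29, 50]);


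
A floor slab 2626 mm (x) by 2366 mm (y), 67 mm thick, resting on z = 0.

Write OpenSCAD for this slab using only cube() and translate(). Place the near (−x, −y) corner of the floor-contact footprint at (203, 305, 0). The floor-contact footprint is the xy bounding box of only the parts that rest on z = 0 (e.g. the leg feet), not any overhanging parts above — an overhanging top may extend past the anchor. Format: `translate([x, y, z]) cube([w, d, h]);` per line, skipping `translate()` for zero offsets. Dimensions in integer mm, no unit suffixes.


translate([203, 305, 0]) cube([2626, 2366, 67]);


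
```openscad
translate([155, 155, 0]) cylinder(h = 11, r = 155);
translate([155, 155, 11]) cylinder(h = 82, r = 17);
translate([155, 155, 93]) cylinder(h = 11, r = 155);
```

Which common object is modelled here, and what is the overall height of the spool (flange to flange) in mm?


A spool. The overall height is 104 mm.

Three coaxial cylinders, large–small–large — a spool. Two 11 mm flanges and a 82 mm core give 11 + 82 + 11 = 104 mm.


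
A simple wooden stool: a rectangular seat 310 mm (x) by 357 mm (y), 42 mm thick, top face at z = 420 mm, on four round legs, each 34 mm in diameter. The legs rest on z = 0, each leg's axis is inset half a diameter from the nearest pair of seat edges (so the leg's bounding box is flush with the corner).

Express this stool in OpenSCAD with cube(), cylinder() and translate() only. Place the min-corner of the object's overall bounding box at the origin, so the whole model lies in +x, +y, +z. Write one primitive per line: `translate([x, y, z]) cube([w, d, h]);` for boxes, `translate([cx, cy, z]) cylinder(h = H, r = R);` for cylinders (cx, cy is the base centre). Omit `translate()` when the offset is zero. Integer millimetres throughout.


// leg_h = 420 - 42 = 378
translate([0, 0, 378]) cube([310, 357, 42]);
translate([17, 17, 0]) cylinder(h = 378, r = 17);
translate([293, 17, 0]) cylinder(h = 378, r = 17);
translate([17, 340, 0]) cylinder(h = 378, r = 17);
translate([293, 340, 0]) cylinder(h = 378, r = 17);


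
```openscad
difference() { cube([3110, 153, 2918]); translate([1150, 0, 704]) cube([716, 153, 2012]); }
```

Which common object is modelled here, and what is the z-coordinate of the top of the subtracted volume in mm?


A wall with a window opening. The window head height is 2716 mm.

A wall with a rectangular opening subtracted — a window. Sill at z = 704, opening 2012 mm tall, so the head is at 704 + 2012 = 2716 mm.


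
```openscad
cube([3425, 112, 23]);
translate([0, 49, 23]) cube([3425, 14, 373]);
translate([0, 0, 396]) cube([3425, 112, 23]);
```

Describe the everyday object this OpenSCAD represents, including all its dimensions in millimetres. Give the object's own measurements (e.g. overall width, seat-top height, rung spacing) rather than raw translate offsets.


An I-beam lying along x, 3425 mm long. Overall section height 419 mm. Two flanges 112 mm wide (y) and 23 mm thick, one on the floor and one at the top; a web 14 mm thick runs between them, centred on the flange width.


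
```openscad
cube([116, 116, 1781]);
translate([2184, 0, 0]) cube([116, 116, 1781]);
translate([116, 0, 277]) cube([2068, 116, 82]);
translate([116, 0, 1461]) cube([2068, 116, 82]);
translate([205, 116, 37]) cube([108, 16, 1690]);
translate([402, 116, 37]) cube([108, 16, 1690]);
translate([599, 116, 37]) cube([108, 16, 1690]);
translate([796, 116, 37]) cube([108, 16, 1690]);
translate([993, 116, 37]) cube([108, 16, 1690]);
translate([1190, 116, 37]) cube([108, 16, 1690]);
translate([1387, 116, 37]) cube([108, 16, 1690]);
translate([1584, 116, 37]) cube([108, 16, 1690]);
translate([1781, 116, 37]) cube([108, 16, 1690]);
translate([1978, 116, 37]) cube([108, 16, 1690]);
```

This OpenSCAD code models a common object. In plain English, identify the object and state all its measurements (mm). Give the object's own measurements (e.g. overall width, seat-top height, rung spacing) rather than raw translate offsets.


A fence section. Two 116×116 mm posts, 1781 mm tall, stand on the floor with a clear span of 2068 mm between their inner faces. Two horizontal rails of 116×82 mm section span the gap between the posts with their undersides at z = 277 mm and z = 1461 mm, flush with the posts' −y face. 10 pickets, each 108 mm wide, 16 mm thick and 1690 mm tall, are fixed to the +y face of the rails with their bottoms at z = 37 mm, spaced across the span with a 89 mm gap after the −x post and between neighbouring pickets, with 98 mm left before the +x post.


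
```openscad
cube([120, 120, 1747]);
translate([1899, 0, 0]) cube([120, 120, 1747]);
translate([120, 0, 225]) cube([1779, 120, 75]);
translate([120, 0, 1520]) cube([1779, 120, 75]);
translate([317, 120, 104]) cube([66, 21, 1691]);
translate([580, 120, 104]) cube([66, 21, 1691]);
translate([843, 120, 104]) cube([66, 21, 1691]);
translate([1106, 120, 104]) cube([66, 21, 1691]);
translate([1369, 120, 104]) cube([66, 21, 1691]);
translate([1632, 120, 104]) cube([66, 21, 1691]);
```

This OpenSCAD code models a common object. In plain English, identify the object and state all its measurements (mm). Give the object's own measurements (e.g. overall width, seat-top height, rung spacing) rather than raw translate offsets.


A fence section. Two 120×120 mm posts, 1747 mm tall, stand on the floor with a clear span of 1779 mm between their inner faces. Two horizontal rails of 120×75 mm section span the gap between the posts with their undersides at z = 225 mm and z = 1520 mm, flush with the posts' −y face. 6 pickets, each 66 mm wide, 21 mm thick and 1691 mm tall, are fixed to the +y face of the rails with their bottoms at z = 104 mm, spaced across the span with a 197 mm gap after the −x post and between neighbouring pickets, with 201 mm left before the +x post.


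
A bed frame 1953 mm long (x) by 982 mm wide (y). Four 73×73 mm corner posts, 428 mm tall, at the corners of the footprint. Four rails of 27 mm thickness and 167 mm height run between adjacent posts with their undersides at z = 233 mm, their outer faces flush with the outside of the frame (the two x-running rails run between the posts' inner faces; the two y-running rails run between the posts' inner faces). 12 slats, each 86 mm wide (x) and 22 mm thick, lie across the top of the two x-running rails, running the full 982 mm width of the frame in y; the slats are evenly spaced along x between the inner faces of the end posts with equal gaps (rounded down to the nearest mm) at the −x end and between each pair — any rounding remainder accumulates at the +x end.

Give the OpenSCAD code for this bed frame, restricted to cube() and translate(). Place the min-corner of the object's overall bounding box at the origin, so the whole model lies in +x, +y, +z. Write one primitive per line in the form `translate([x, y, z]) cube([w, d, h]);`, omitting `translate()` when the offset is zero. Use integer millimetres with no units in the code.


cube([73, 73, 428]);
translate([0, 909, 0]) cube([73, 73, 428]);
translate([1880, 0, 0]) cube([73, 73, 428]);
translate([1880, 909, 0]) cube([73, 73, 428]);
translate([73, 0, 233]) cube([1807, 27, 167]);
translate([73, 955, 233]) cube([1807, 27, 167]);
translate([0, 73, 233]) cube([27, 836, 167]);
translate([1926, 73, 233]) cube([27, 836, 167]);
translate([132, 0, 400]) cube([86, 982, 22]);
translate([277, 0, 400]) cube([86, 982, 22]);
translate([422, 0, 400]) cube([86, 982, 22]);
translate([567, 0, 400]) cube([86, 982, 22]);
translate([712, 0, 400]) cube([86, 982, 22]);
translate([857, 0, 400]) cube([86, 982, 22]);
translate([1002, 0, 400]) cube([86, 982, 22]);
translate([1147, 0, 400]) cube([86, 982, 22]);
translate([1292, 0, 400]) cube([86, 982, 22]);
translate([1437, 0, 400]) cube([86, 982, 22]);
translate([1582, 0, 400]) cube([86, 982, 22]);
translate([1727, 0, 400]) cube([86, 982, 22]);


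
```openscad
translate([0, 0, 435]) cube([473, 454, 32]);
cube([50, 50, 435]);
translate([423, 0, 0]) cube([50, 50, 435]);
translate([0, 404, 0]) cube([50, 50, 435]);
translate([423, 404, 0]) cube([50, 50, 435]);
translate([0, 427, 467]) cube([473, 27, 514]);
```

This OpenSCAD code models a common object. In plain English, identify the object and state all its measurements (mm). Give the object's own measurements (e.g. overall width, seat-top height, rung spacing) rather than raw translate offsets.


A chair. The seat is a 473×454×32 mm slab with its top at z = 467 mm, on four 50×50 mm corner legs (flush with the seat edges, standing on z = 0). A flat backrest 27 mm thick, 514 mm tall, spans the full seat width and rises from the seat top along its +y edge, rear face flush with the rear of the seat.


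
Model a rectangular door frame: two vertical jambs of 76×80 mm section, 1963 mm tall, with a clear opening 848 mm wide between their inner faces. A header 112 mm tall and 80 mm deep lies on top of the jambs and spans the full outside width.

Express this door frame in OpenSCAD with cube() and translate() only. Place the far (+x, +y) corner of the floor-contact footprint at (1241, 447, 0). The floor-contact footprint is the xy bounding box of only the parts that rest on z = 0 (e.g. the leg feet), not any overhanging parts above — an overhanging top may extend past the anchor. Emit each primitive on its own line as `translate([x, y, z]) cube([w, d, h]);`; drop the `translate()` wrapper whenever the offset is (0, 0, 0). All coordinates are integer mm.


translate([241, 367, 0]) cube([76, 80, 1963]);
translate([1165, 367, 0]) cube([76, 80, 1963]);
translate([241, 367, 1963]) cube([1000, 80, 112]);


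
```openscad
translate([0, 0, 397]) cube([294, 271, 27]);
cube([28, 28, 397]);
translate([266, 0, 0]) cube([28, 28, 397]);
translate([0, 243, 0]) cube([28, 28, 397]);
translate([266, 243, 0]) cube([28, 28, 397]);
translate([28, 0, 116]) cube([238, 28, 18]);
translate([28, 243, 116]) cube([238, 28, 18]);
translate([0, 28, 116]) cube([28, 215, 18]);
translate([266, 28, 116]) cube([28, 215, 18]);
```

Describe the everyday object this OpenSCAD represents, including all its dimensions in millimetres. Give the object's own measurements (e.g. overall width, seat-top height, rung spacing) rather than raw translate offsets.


A simple wooden stool: a rectangular seat 294 mm (x) by 271 mm (y), 27 mm thick, top face at z = 424 mm, on four square legs, each 28×28 mm in cross-section. The legs rest on z = 0, each flush with a corner of the seat. Four stretchers, 28 mm wide and 18 mm tall, connect adjacent legs with their undersides at z = 116 mm, each running between the inner faces of the legs it joins and aligned with the legs' outer faces on the other axis.


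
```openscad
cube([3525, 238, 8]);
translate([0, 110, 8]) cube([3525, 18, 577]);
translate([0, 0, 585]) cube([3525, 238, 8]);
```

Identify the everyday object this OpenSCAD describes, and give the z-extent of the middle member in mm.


An I-beam. The web height is 577 mm.

Two wide flanges with a thin centred web — an I-beam. Overall 593 mm minus two 8 mm flanges gives a web of 593 − 2·8 = 577 mm.


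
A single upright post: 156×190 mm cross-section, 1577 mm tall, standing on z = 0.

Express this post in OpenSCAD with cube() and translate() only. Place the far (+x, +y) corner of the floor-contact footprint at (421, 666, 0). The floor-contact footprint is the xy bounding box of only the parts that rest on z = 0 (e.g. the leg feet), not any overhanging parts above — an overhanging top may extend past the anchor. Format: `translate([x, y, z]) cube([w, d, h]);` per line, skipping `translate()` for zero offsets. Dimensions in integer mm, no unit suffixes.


translate([265, 476, 0]) cube([156, 190, 1577]);


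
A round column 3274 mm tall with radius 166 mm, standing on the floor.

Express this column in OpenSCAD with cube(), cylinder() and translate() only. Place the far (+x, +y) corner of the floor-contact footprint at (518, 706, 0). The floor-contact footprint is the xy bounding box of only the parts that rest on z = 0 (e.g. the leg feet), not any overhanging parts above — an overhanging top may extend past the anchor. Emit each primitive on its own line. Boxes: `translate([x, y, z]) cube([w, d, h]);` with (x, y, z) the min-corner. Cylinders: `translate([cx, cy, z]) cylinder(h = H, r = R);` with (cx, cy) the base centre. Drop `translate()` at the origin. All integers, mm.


translate([352, 540, 0]) cylinder(h = 3274, r = 166);


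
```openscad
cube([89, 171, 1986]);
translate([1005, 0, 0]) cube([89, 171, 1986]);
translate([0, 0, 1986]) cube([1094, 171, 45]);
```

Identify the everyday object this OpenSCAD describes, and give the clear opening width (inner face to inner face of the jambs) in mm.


A door frame. The clear opening width is 916 mm.

Two 1986 mm tall posts with a header on top — a door frame. The left jamb is 89 mm wide at x = 0; the right jamb starts at x = 1005. The clear opening is 1005 − 89 = 916 mm.


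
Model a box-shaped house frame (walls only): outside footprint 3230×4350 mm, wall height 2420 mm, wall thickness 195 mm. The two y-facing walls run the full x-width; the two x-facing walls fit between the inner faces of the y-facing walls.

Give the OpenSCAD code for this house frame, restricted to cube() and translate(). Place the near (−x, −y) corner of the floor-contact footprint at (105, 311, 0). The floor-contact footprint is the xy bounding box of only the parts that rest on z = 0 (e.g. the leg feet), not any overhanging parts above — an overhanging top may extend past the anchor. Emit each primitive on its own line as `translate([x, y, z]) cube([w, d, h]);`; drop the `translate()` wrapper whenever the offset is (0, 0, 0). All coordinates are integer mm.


translate([105, 311, 0]) cube([3230, 195, 2420]);
translate([105, 4466, 0]) cube([3230, 195, 2420]);
translate([105, 506, 0]) cube([195, 3960, 2420]);
translate([3140, 506, 0]) cube([195, 3960, 2420]);


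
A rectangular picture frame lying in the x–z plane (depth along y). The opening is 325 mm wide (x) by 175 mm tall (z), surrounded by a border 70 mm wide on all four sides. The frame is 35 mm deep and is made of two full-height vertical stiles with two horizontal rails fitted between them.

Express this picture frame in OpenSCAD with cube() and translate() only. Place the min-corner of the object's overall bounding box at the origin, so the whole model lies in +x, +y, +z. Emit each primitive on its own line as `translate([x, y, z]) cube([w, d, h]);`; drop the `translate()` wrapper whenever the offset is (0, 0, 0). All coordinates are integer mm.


cube([70, 35, 315]);
translate([395, 0, 0]) cube([70, 35, 315]);
translate([70, 0, 0]) cube([325, 35, 70]);
translate([70, 0, 245]) cube([325, 35, 70]);


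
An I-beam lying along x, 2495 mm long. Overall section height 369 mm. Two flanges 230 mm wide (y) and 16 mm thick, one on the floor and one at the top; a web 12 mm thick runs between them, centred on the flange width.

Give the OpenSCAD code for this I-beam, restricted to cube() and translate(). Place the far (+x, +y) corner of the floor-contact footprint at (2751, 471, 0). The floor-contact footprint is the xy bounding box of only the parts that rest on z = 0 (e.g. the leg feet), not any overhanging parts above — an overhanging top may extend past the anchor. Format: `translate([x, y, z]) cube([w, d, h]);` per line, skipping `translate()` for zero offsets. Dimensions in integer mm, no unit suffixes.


translate([256, 241, 0]) cube([2495, 230, 16]);
translate([256, 350, 16]) cube([2495, 12, 337]);
translate([256, 241, 353]) cube([2495, 230, 16]);


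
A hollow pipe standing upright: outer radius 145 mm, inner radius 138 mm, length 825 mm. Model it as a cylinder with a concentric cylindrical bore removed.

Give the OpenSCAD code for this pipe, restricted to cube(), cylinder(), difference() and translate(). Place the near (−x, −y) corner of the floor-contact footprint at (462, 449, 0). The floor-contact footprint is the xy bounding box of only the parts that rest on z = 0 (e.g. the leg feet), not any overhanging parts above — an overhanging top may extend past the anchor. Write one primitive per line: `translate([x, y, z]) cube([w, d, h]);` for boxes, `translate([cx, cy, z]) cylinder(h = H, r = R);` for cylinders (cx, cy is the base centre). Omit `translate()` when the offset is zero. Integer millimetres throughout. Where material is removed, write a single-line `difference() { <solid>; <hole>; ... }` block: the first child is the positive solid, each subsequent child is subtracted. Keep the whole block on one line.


difference() { translate([607, 594, 0]) cylinder(h = 825, r = 145); translate([607, 594, 0]) cylinder(h = 825, r = 138); }


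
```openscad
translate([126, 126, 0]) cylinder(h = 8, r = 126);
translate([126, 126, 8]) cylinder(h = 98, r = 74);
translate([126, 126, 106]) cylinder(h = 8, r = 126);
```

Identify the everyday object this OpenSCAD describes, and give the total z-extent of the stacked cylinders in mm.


A spool. The overall height is 114 mm.

Three coaxial cylinders, large–small–large — a spool. Two 8 mm flanges and a 98 mm core give 8 + 98 + 8 = 114 mm.


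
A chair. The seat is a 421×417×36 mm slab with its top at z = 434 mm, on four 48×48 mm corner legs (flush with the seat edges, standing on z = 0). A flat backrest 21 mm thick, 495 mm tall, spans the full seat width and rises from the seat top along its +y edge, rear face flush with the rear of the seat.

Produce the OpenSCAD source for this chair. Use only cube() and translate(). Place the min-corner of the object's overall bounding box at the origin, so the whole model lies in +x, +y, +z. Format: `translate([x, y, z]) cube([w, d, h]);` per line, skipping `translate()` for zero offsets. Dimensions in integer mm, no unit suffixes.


// leg_h = 434 - 36 = 398
translate([0, 0, 398]) cube([421, 417, 36]);
cube([48, 48, 398]);
translate([373, 0, 0]) cube([48, 48, 398]);
translate([0, 369, 0]) cube([48, 48, 398]);
translate([373, 369, 0]) cube([48, 48, 398]);
translate([0, 396, 434]) cube([421, 21, 495]);


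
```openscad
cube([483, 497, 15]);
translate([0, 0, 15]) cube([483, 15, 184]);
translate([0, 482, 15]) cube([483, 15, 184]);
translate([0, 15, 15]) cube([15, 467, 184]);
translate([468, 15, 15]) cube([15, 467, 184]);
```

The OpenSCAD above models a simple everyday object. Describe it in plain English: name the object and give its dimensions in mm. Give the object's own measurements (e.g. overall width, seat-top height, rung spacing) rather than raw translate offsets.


An open-topped rectangular box: outside dimensions 483×497×199 mm, with a uniform wall and base thickness of 15 mm. The base is a full 483×497 slab on the floor; four walls sit on top of the base. The front and back walls (the −y and +y sides) span the full width; the two side walls fit between them.


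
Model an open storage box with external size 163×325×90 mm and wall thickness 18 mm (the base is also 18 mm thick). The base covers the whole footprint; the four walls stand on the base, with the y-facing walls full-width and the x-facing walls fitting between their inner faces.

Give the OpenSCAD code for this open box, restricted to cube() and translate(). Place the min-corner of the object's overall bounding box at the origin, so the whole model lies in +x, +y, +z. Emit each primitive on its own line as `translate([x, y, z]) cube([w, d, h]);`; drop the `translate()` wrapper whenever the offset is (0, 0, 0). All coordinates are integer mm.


cube([163, 325, 18]);
translate([0, 0, 18]) cube([163, 18, 72]);
translate([0, 307, 18]) cube([163, 18, 72]);
translate([0, 18, 18]) cube([18, 289, 72]);
translate([145, 18, 18]) cube([18, 289, 72]);


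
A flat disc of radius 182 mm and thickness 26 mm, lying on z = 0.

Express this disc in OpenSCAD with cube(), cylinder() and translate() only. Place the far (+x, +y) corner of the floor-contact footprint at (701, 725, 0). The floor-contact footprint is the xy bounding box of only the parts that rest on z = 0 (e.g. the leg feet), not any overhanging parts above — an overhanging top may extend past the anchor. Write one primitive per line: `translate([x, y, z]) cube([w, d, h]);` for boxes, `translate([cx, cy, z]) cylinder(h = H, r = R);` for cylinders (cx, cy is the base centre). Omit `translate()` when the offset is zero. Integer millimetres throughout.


translate([519, 543, 0]) cylinder(h = 26, r = 182);


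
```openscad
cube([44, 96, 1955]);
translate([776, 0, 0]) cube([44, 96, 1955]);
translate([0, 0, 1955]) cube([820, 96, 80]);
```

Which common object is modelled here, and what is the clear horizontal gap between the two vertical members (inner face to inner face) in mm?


A door frame. The clear opening width is 732 mm.

Two 1955 mm tall posts with a header on top — a door frame. The left jamb is 44 mm wide at x = 0; the right jamb starts at x = 776. The clear opening is 776 − 44 = 732 mm.


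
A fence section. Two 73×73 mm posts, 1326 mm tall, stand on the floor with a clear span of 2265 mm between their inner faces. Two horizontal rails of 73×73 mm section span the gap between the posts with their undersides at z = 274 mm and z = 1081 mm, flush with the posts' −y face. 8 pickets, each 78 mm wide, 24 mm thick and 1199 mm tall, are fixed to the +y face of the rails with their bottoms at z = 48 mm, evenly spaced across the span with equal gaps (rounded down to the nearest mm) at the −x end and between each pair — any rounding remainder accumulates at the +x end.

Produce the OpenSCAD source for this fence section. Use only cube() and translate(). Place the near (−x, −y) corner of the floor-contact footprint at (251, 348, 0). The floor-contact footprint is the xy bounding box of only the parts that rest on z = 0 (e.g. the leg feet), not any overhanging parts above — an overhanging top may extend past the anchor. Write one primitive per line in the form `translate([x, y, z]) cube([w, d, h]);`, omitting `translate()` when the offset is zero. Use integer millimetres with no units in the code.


translate([251, 348, 0]) cube([73, 73, 1326]);
translate([2589, 348, 0]) cube([73, 73, 1326]);
translate([324, 348, 274]) cube([2265, 73, 73]);
translate([324, 348, 1081]) cube([2265, 73, 73]);
translate([506, 421, 48]) cube([78, 24, 1199]);
translate([766, 421, 48]) cube([78, 24, 1199]);
translate([1026, 421, 48]) cube([78, 24, 1199]);
translate([1286, 421, 48]) cube([78, 24, 1199]);
translate([1546, 421, 48]) cube([78, 24, 1199]);
translate([1806, 421, 48]) cube([78, 24, 1199]);
translate([2066, 421, 48]) cube([78, 24, 1199]);
translate([2326, 421, 48]) cube([78, 24, 1199]);


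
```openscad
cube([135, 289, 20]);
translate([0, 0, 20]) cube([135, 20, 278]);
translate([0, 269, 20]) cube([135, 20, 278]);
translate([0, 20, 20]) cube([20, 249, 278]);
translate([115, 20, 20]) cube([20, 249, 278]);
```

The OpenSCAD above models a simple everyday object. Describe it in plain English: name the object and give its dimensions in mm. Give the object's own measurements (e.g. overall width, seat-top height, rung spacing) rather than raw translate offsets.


An open-topped rectangular box: outside dimensions 135×289×298 mm, with a uniform wall and base thickness of 20 mm. The base is a full 135×289 slab on the floor; four walls sit on top of the base. The front and back walls (the −y and +y sides) span the full width; the two side walls fit between them.


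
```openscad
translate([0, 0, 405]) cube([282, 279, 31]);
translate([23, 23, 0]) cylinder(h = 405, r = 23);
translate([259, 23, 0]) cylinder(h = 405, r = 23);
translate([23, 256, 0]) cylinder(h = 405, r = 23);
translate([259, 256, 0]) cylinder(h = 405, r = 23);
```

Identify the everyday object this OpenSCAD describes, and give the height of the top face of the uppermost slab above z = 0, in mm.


A stool. The seat height is 436 mm.

A 282×279×31 slab at z = 405 on four corner cylinders — a stool. The seat top is 405 + 31 = 436 mm.


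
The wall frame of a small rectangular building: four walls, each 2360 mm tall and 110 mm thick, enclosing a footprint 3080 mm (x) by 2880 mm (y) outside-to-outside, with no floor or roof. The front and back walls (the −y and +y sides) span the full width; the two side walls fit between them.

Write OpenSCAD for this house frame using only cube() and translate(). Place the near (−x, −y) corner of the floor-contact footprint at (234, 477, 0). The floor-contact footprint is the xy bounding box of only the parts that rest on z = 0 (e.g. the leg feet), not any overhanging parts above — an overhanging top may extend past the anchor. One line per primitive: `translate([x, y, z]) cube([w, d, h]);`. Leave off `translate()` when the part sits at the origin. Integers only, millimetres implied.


translate([234, 477, 0]) cube([3080, 110, 2360]);
translate([234, 3247, 0]) cube([3080, 110, 2360]);
translate([234, 587, 0]) cube([110, 2660, 2360]);
translate([3204, 587, 0]) cube([110, 2660, 2360]);


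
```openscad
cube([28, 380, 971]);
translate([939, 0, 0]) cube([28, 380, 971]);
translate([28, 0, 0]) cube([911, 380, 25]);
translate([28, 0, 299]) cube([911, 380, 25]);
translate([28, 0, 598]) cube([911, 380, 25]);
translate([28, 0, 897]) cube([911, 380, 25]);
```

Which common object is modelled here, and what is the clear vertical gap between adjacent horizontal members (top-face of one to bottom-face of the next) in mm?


A bookshelf. The clear shelf gap is 274 mm.

Two tall side panels with 4 horizontal boards between them — a bookshelf. The first two shelf undersides are at z = 0 and z = 299; with shelf thickness 25, the clear gap is 299 − 0 − 25 = 274 mm.


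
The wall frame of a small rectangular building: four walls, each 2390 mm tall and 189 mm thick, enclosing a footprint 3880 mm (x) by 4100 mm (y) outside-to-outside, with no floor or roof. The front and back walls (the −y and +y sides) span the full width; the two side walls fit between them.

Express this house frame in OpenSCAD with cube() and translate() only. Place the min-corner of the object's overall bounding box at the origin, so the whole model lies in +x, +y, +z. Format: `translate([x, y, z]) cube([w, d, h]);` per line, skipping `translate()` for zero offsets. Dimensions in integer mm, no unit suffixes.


cube([3880, 189, 2390]);
translate([0, 3911, 0]) cube([3880, 189, 2390]);
translate([0, 189, 0]) cube([189, 3722, 2390]);
translate([3691, 189, 0]) cube([189, 3722, 2390]);


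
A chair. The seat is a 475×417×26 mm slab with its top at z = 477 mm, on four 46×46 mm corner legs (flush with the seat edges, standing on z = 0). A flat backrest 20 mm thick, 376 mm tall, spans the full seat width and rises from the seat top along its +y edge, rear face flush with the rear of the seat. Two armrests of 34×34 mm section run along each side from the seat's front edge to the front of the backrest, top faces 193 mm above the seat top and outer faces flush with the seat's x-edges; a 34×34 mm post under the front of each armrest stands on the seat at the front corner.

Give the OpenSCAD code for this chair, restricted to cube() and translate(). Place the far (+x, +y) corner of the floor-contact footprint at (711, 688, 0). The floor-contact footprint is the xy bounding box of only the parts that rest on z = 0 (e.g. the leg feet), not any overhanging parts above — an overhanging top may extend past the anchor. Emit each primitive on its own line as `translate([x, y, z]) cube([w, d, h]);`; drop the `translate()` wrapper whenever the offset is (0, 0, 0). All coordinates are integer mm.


// leg_h = 477 - 26 = 451
// arm post h = 193 - 34 = 159
translate([236, 271, 451]) cube([475, 417, 26]);
translate([236, 271, 0]) cube([46, 46, 451]);
translate([665, 271, 0]) cube([46, 46, 451]);
translate([236, 642, 0]) cube([46, 46, 451]);
translate([665, 642, 0]) cube([46, 46, 451]);
translate([236, 668, 477]) cube([475, 20, 376]);
translate([236, 271, 636]) cube([34, 397, 34]);
translate([677, 271, 636]) cube([34, 397, 34]);
translate([236, 271, 477]) cube([34, 34, 159]);
translate([677, 271, 477]) cube([34, 34, 159]);


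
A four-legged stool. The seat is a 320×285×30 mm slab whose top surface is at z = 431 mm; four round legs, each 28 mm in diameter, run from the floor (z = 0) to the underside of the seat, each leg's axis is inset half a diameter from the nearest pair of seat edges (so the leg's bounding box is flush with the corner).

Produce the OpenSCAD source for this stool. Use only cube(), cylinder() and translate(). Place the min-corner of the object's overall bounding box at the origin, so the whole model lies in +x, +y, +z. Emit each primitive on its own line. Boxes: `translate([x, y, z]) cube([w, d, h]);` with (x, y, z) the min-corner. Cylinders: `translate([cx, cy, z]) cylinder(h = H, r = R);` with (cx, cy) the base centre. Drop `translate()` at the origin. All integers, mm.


// leg_h = 431 - 30 = 401
translate([0, 0, 401]) cube([320, 285, 30]);
translate([14, 14, 0]) cylinder(h = 401, r = 14);
translate([306, 14, 0]) cylinder(h = 401, r = 14);
translate([14, 271, 0]) cylinder(h = 401, r = 14);
translate([306, 271, 0]) cylinder(h = 401, r = 14);


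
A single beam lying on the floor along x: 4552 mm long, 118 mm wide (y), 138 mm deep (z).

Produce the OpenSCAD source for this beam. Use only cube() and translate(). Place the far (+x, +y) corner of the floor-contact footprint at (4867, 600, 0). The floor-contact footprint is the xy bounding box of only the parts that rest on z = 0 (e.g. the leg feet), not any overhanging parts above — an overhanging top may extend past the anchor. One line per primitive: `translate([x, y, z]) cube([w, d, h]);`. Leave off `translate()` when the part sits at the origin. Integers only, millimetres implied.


translate([315, 482, 0]) cube([4552, 118, 138]);


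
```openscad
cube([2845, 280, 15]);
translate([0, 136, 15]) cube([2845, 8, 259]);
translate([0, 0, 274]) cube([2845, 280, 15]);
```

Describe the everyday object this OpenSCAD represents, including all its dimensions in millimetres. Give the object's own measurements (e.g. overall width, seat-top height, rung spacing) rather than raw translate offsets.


An I-beam lying along x, 2845 mm long. Overall section height 289 mm. Two flanges 280 mm wide (y) and 15 mm thick, one on the floor and one at the top; a web 8 mm thick runs between them, centred on the flange width.


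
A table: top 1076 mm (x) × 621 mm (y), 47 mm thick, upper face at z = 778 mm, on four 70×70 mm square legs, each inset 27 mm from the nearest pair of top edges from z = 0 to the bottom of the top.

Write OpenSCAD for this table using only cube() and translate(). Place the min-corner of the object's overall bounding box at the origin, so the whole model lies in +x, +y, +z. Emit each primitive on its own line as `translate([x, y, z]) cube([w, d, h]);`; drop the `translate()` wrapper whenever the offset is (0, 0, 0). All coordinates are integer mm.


// leg_h = 778 - 47 = 731
translate([0, 0, 731]) cube([1076, 621, 47]);
translate([27, 27, 0]) cube([70, 70, 731]);
translate([979, 27, 0]) cube([70, 70, 731]);
translate([27, 524, 0]) cube([70, 70, 731]);
translate([979, 524, 0]) cube([70, 70, 731]);


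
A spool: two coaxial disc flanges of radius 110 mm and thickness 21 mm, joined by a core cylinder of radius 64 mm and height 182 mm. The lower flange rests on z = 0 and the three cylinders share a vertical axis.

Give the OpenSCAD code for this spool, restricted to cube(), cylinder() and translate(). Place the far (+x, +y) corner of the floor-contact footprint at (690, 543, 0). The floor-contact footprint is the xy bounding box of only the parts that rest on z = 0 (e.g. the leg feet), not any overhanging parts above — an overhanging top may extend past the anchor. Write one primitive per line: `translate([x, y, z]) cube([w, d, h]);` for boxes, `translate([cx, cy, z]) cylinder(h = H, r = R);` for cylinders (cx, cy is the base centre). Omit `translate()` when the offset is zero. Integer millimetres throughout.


translate([580, 433, 0]) cylinder(h = 21, r = 110);
translate([580, 433, 21]) cylinder(h = 182, r = 64);
translate([580, 433, 203]) cylinder(h = 21, r = 110);


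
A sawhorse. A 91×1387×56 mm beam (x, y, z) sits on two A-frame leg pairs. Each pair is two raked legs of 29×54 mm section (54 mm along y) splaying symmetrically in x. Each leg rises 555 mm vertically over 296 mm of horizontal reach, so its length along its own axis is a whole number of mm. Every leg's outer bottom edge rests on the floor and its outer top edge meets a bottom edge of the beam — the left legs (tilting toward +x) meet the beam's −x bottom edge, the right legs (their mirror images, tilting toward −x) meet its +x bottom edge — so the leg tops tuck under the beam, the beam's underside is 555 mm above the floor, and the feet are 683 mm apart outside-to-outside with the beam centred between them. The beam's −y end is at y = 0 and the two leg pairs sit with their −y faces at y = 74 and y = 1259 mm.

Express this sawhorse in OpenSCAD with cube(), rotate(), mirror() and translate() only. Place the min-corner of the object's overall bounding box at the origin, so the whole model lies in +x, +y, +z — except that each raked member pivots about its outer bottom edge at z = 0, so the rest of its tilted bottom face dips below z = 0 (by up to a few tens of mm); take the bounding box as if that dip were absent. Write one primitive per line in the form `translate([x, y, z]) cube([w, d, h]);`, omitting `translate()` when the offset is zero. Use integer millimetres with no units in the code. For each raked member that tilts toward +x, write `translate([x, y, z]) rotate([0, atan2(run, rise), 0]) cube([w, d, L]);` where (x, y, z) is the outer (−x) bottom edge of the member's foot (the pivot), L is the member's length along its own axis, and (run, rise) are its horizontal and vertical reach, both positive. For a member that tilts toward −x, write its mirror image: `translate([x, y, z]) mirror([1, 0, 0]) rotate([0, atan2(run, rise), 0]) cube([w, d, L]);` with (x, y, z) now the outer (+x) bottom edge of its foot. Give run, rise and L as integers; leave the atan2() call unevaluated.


translate([296, 0, 555]) cube([91, 1387, 56]);
translate([0, 74, 0]) rotate([0, atan2(296, 555), 0]) cube([29, 54, 629]);
translate([683, 74, 0]) mirror([1, 0, 0]) rotate([0, atan2(296, 555), 0]) cube([29, 54, 629]);
translate([0, 1259, 0]) rotate([0, atan2(296, 555), 0]) cube([29, 54, 629]);
translate([683, 1259, 0]) mirror([1, 0, 0]) rotate([0, atan2(296, 555), 0]) cube([29, 54, 629]);


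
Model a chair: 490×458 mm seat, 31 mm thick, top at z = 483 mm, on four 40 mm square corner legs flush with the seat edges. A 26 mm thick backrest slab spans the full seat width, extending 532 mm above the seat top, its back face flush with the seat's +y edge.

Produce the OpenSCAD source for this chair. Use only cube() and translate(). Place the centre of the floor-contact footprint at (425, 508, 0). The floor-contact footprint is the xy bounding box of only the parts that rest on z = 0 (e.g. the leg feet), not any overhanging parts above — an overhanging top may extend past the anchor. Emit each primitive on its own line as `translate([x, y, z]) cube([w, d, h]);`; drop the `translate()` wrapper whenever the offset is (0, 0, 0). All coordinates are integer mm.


translate([180, 279, 452]) cube([490, 458, 31]);
translate([180, 279, 0]) cube([40, 40, 452]);
translate([630, 279, 0]) cube([40, 40, 452]);
translate([180, 697, 0]) cube([40, 40, 452]);
translate([630, 697, 0]) cube([40, 40, 452]);
translate([180, 711, 483]) cube([490, 26, 532]);


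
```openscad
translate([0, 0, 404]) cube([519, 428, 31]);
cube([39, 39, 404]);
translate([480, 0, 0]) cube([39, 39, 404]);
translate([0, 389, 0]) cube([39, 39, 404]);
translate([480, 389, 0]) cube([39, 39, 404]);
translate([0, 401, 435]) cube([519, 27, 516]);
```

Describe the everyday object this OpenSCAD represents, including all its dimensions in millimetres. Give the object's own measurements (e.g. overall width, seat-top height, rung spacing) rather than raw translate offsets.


A chair. The seat is a 519×428×31 mm slab with its top at z = 435 mm, on four 39×39 mm corner legs (flush with the seat edges, standing on z = 0). A flat backrest 27 mm thick, 516 mm tall, spans the full seat width and rises from the seat top along its +y edge, rear face flush with the rear of the seat.
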